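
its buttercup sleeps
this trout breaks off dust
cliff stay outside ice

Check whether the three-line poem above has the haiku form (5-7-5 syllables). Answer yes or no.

Line 1: its (1), buttercup (3), sleeps (1) → 5 ✓
Line 2: this (1), trout (1), breaks (1), off (1), dust (1) → 5 (expected 7)
Line 3: cliff (1), stay (1), outside (2), ice (1) → 5 ✓

No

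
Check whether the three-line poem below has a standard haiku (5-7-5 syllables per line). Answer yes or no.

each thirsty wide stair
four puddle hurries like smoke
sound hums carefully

Yes

Line 1: "each thirsty wide stair": 1+2+1+1 = 5 ✓
Line 2: "four puddle hurries like smoke": 1+2+2+1+1 = 7 ✓
Line 3: "sound hums carefully": 1+1+3 = 5 ✓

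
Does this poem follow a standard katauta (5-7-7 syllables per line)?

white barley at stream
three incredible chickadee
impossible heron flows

Line 1: white (1), barley (2), at (1), stream (1) → 5 ✓
Line 2: three (1), incredible (4), chickadee (3) → 8 (expected 7)
Line 3: impossible (4), heron (2), flows (1) → 7 ✓

No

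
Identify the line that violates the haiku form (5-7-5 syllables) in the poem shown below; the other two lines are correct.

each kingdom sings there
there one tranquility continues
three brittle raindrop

Line 2

Line 1: "each kingdom sings there": 1+2+1+1 = 5 ✓
Line 2: "there one tranquility continues": 1+1+4+3 = 9 (expected 7)
Line 3: "three brittle raindrop": 1+2+2 = 5 ✓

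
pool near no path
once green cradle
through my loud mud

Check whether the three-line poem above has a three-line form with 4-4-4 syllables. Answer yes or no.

Yes

Line 1: pool(1) + near(1) + no(1) + path(1) = 4 ✓
Line 2: once(1) + green(1) + cradle(2) = 4 ✓
Line 3: through(1) + my(1) + loud(1) + mud(1) = 4 ✓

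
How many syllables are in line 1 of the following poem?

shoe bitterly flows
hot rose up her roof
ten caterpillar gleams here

Line 1: shoe(1) + bitterly(3) + flows(1) = 5

5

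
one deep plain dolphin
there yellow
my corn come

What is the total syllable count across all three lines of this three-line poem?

Line 1: "one deep plain dolphin": 1+1+1+2 = 5
Line 2: "there yellow": 1+2 = 3
Line 3: "my corn come": 1+1+1 = 3
Total: 5 + 3 + 3 = 11

11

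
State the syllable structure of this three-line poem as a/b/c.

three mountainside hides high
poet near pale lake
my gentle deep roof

6/5/5

Line 1: "three mountainside hides high": 1+3+1+1 = 6
Line 2: "poet near pale lake": 2+1+1+1 = 5
Line 3: "my gentle deep roof": 1+2+1+1 = 5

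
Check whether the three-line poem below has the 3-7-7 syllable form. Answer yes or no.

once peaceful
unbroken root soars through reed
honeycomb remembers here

Yes

Line 1: "once peaceful": 1+2 = 3 ✓
Line 2: "unbroken root soars through reed": 3+1+1+1+1 = 7 ✓
Line 3: "honeycomb remembers here": 3+3+1 = 7 ✓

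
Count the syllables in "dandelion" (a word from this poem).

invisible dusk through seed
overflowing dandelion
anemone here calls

"dandelion" has 4 syllables.

4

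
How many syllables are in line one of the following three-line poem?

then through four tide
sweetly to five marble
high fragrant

Line one: then(1) + through(1) + four(1) + tide(1) = 4

4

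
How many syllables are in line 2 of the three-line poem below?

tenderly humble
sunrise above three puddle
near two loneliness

7

Line 2: "sunrise above three puddle": 2+2+1+2 = 7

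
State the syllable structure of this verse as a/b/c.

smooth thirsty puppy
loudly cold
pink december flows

5/3/5

Line 1: smooth (1), thirsty (2), puppy (2) → 5
Line 2: loudly (2), cold (1) → 3
Line 3: pink (1), december (3), flows (1) → 5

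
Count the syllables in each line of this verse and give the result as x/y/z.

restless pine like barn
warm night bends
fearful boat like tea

Line 1: "restless pine like barn": 2+1+1+1 = 5
Line 2: "warm night bends": 1+1+1 = 3
Line 3: "fearful boat like tea": 2+1+1+1 = 5

5/3/5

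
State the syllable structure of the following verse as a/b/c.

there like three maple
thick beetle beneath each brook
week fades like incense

Line 1: there (1), like (1), three (1), maple (2) → 5
Line 2: thick (1), beetle (2), beneath (2), each (1), brook (1) → 7
Line 3: week (1), fades (1), like (1), incense (2) → 5

5/7/5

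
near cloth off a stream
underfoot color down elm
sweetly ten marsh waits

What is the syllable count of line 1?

5

Line 1: near(1) + cloth(1) + off(1) + a(1) + stream(1) = 5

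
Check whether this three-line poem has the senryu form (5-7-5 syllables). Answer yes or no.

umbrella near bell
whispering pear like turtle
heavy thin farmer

Line 1: "umbrella near bell": 3+1+1 = 5 ✓
Line 2: "whispering pear like turtle": 3+1+1+2 = 7 ✓
Line 3: "heavy thin farmer": 2+1+2 = 5 ✓

Yes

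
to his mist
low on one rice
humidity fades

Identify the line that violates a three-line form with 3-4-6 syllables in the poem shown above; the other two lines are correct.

Line 3

Line 1: to (1), his (1), mist (1) → 3 ✓
Line 2: low (1), on (1), one (1), rice (1) → 4 ✓
Line 3: humidity (4), fades (1) → 5 (expected 6)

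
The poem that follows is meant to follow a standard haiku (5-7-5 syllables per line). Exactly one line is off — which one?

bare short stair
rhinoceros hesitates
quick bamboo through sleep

Line 1: "bare short stair": 1+1+1 = 3 (expected 5)
Line 2: "rhinoceros hesitates": 4+3 = 7 ✓
Line 3: "quick bamboo through sleep": 1+2+1+1 = 5 ✓

The first line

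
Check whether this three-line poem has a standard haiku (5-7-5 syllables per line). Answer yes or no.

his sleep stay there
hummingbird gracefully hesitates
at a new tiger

Line 1: his (1), sleep (1), stay (1), there (1) → 4 (expected 5)
Line 2: hummingbird (3), gracefully (3), hesitates (3) → 9 (expected 7)
Line 3: at (1), a (1), new (1), tiger (2) → 5 ✓

No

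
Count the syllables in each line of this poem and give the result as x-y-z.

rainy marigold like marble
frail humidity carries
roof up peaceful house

Line 1: rainy(2) + marigold(3) + like(1) + marble(2) = 8
Line 2: frail(1) + humidity(4) + carries(2) = 7
Line 3: roof(1) + up(1) + peaceful(2) + house(1) = 5

8-7-5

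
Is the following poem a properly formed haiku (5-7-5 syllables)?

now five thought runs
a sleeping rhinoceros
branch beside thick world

Line 1: "now five thought runs": 1+1+1+1 = 4 (expected 5)
Line 2: "a sleeping rhinoceros": 1+2+4 = 7 ✓
Line 3: "branch beside thick world": 1+2+1+1 = 5 ✓

No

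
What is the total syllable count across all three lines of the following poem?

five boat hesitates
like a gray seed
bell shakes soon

Line 1: five (1), boat (1), hesitates (3) → 5
Line 2: like (1), a (1), gray (1), seed (1) → 4
Line 3: bell (1), shakes (1), soon (1) → 3
Total: 5 + 4 + 3 = 12

12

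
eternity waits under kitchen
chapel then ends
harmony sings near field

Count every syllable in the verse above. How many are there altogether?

Line 1: eternity(4) + waits(1) + under(2) + kitchen(2) = 9
Line 2: chapel(2) + then(1) + ends(1) = 4
Line 3: harmony(3) + sings(1) + near(1) + field(1) = 6
Total: 9 + 4 + 6 = 19

19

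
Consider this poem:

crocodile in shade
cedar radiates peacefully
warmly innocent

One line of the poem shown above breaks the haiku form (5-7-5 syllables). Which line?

The second line

Line 1: crocodile(3) + in(1) + shade(1) = 5 ✓
Line 2: cedar(2) + radiates(3) + peacefully(3) = 8 (expected 7)
Line 3: warmly(2) + innocent(3) = 5 ✓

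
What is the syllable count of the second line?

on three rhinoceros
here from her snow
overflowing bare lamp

4

The second line: here (1), from (1), her (1), snow (1) → 4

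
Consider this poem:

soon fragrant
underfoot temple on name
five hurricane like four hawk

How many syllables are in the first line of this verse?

3

The first line: soon (1), fragrant (2) → 3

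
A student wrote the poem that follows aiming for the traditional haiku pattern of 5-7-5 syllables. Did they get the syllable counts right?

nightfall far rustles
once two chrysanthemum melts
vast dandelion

Line 1: nightfall (2), far (1), rustles (2) → 5 ✓
Line 2: once (1), two (1), chrysanthemum (4), melts (1) → 7 ✓
Line 3: vast (1), dandelion (4) → 5 ✓

Yes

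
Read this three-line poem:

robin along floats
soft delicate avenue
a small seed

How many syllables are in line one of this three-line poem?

Line one: robin (2), along (2), floats (1) → 5

5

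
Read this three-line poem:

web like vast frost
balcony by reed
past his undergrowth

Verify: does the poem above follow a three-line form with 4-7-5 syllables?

Line 1: web(1) + like(1) + vast(1) + frost(1) = 4 ✓
Line 2: balcony(3) + by(1) + reed(1) = 5 (expected 7)
Line 3: past(1) + his(1) + undergrowth(3) = 5 ✓

No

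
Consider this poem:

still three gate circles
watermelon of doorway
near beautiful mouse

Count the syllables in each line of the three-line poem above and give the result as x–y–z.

Line 1: "still three gate circles": 1+1+1+2 = 5
Line 2: "watermelon of doorway": 4+1+2 = 7
Line 3: "near beautiful mouse": 1+3+1 = 5

5–7–5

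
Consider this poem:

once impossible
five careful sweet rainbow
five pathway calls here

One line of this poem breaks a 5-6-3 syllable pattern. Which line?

Line 1: "once impossible": 1+4 = 5 ✓
Line 2: "five careful sweet rainbow": 1+2+1+2 = 6 ✓
Line 3: "five pathway calls here": 1+2+1+1 = 5 (expected 3)

The third line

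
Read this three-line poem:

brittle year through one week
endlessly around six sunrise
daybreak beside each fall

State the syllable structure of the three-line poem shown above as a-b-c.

6-8-6

Line 1: brittle (2), year (1), through (1), one (1), week (1) → 6
Line 2: endlessly (3), around (2), six (1), sunrise (2) → 8
Line 3: daybreak (2), beside (2), each (1), fall (1) → 6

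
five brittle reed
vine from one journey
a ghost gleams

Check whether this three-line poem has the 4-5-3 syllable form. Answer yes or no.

Line 1: "five brittle reed": 1+2+1 = 4 ✓
Line 2: "vine from one journey": 1+1+1+2 = 5 ✓
Line 3: "a ghost gleams": 1+1+1 = 3 ✓

Yes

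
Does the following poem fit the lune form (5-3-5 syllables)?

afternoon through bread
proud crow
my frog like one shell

Line 1: afternoon (3), through (1), bread (1) → 5 ✓
Line 2: proud (1), crow (1) → 2 (expected 3)
Line 3: my (1), frog (1), like (1), one (1), shell (1) → 5 ✓

No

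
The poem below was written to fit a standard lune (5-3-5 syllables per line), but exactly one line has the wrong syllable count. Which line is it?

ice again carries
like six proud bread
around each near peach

The second line

Line 1: ice(1) + again(2) + carries(2) = 5 ✓
Line 2: like(1) + six(1) + proud(1) + bread(1) = 4 (expected 3)
Line 3: around(2) + each(1) + near(1) + peach(1) = 5 ✓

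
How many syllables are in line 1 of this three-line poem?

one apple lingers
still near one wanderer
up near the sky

Line 1: one (1), apple (2), lingers (2) → 5

5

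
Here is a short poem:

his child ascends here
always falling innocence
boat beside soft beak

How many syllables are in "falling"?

2

"falling" has 2 syllables.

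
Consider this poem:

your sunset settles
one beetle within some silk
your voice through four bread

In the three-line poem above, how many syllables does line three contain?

Line three: your (1), voice (1), through (1), four (1), bread (1) → 5

5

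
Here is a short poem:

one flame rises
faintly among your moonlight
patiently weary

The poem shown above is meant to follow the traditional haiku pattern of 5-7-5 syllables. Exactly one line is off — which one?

The first line

Line 1: one (1), flame (1), rises (2) → 4 (expected 5)
Line 2: faintly (2), among (2), your (1), moonlight (2) → 7 ✓
Line 3: patiently (3), weary (2) → 5 ✓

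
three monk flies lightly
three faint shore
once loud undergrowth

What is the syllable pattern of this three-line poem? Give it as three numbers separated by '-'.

5-3-5

Line 1: "three monk flies lightly": 1+1+1+2 = 5
Line 2: "three faint shore": 1+1+1 = 3
Line 3: "once loud undergrowth": 1+1+3 = 5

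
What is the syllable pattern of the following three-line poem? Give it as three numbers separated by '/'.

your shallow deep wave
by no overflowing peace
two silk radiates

Line 1: "your shallow deep wave": 1+2+1+1 = 5
Line 2: "by no overflowing peace": 1+1+4+1 = 7
Line 3: "two silk radiates": 1+1+3 = 5

5/7/5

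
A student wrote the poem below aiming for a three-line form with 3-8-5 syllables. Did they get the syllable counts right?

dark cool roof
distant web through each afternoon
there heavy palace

Line 1: dark (1), cool (1), roof (1) → 3 ✓
Line 2: distant (2), web (1), through (1), each (1), afternoon (3) → 8 ✓
Line 3: there (1), heavy (2), palace (2) → 5 ✓

Yes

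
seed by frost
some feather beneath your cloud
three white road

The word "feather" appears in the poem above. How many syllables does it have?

"feather" has 2 syllables.

2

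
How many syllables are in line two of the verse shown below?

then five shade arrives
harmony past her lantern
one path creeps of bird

Line two: harmony(3) + past(1) + her(1) + lantern(2) = 7

7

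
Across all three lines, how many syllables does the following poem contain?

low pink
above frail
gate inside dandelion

12

Line 1: low (1), pink (1) → 2
Line 2: above (2), frail (1) → 3
Line 3: gate (1), inside (2), dandelion (4) → 7
Total: 2 + 3 + 7 = 12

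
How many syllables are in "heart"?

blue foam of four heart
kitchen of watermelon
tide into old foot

1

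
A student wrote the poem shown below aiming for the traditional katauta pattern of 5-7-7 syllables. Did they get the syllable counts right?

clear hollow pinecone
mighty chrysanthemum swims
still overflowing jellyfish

No

Line 1: "clear hollow pinecone": 1+2+2 = 5 ✓
Line 2: "mighty chrysanthemum swims": 2+4+1 = 7 ✓
Line 3: "still overflowing jellyfish": 1+4+3 = 8 (expected 7)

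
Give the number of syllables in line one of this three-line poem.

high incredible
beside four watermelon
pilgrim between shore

Line one: high(1) + incredible(4) = 5

5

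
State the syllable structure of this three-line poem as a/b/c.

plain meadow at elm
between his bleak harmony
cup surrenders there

Line 1: plain (1), meadow (2), at (1), elm (1) → 5
Line 2: between (2), his (1), bleak (1), harmony (3) → 7
Line 3: cup (1), surrenders (3), there (1) → 5

5/7/5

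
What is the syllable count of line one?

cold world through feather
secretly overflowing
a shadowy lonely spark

Line one: cold (1), world (1), through (1), feather (2) → 5

5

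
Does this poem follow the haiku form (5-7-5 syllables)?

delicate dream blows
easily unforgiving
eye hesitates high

Line 1: delicate(3) + dream(1) + blows(1) = 5 ✓
Line 2: easily(3) + unforgiving(4) = 7 ✓
Line 3: eye(1) + hesitates(3) + high(1) = 5 ✓

Yes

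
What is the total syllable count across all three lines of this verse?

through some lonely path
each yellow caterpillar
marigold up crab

Line 1: through (1), some (1), lonely (2), path (1) → 5
Line 2: each (1), yellow (2), caterpillar (4) → 7
Line 3: marigold (3), up (1), crab (1) → 5
Total: 5 + 7 + 5 = 17

17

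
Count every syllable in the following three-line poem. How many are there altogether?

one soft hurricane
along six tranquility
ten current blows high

Line 1: one (1), soft (1), hurricane (3) → 5
Line 2: along (2), six (1), tranquility (4) → 7
Line 3: ten (1), current (2), blows (1), high (1) → 5
Total: 5 + 7 + 5 = 17

17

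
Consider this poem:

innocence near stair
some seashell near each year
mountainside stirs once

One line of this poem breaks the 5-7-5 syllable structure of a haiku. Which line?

Line 1: innocence (3), near (1), stair (1) → 5 ✓
Line 2: some (1), seashell (2), near (1), each (1), year (1) → 6 (expected 7)
Line 3: mountainside (3), stirs (1), once (1) → 5 ✓

The second line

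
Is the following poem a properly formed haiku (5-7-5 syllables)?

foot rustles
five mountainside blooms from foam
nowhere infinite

No

Line 1: foot (1), rustles (2) → 3 (expected 5)
Line 2: five (1), mountainside (3), blooms (1), from (1), foam (1) → 7 ✓
Line 3: nowhere (2), infinite (3) → 5 ✓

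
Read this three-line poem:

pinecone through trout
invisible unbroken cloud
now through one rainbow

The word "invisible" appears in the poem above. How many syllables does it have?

"invisible" has 4 syllables.

4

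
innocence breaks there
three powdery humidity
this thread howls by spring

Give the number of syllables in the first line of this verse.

The first line: innocence(3) + breaks(1) + there(1) = 5

5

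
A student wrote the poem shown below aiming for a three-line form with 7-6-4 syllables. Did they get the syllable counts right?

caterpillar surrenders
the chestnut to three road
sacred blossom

Yes

Line 1: caterpillar(4) + surrenders(3) = 7 ✓
Line 2: the(1) + chestnut(2) + to(1) + three(1) + road(1) = 6 ✓
Line 3: sacred(2) + blossom(2) = 4 ✓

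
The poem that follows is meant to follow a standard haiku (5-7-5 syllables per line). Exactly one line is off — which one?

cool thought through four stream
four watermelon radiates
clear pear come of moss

Line 1: "cool thought through four stream": 1+1+1+1+1 = 5 ✓
Line 2: "four watermelon radiates": 1+4+3 = 8 (expected 7)
Line 3: "clear pear come of moss": 1+1+1+1+1 = 5 ✓

The second line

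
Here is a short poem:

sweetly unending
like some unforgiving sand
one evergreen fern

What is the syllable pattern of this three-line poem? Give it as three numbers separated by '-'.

5-7-5

Line 1: sweetly(2) + unending(3) = 5
Line 2: like(1) + some(1) + unforgiving(4) + sand(1) = 7
Line 3: one(1) + evergreen(3) + fern(1) = 5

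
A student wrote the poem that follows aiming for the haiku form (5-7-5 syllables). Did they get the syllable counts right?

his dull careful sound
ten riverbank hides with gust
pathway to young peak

Yes

Line 1: his(1) + dull(1) + careful(2) + sound(1) = 5 ✓
Line 2: ten(1) + riverbank(3) + hides(1) + with(1) + gust(1) = 7 ✓
Line 3: pathway(2) + to(1) + young(1) + peak(1) = 5 ✓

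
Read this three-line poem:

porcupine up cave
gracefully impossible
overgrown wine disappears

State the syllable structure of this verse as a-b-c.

Line 1: porcupine (3), up (1), cave (1) → 5
Line 2: gracefully (3), impossible (4) → 7
Line 3: overgrown (3), wine (1), disappears (3) → 7

5-7-7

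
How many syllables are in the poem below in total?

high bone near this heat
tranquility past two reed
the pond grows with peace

Line 1: "high bone near this heat": 1+1+1+1+1 = 5
Line 2: "tranquility past two reed": 4+1+1+1 = 7
Line 3: "the pond grows with peace": 1+1+1+1+1 = 5
Total: 5 + 7 + 5 = 17

17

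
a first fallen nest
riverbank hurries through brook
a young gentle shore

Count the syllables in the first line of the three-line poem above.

5

The first line: "a first fallen nest": 1+1+2+1 = 5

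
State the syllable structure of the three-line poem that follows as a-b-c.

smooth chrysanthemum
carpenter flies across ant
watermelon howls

5-7-5

Line 1: "smooth chrysanthemum": 1+4 = 5
Line 2: "carpenter flies across ant": 3+1+2+1 = 7
Line 3: "watermelon howls": 4+1 = 5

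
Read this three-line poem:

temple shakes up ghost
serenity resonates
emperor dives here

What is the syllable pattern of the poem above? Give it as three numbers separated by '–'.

5–7–5

Line 1: temple(2) + shakes(1) + up(1) + ghost(1) = 5
Line 2: serenity(4) + resonates(3) = 7
Line 3: emperor(3) + dives(1) + here(1) = 5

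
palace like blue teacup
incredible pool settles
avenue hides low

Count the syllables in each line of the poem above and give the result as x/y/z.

6/7/5

Line 1: "palace like blue teacup": 2+1+1+2 = 6
Line 2: "incredible pool settles": 4+1+2 = 7
Line 3: "avenue hides low": 3+1+1 = 5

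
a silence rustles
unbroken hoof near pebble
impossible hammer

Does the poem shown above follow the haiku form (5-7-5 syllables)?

No

Line 1: a (1), silence (2), rustles (2) → 5 ✓
Line 2: unbroken (3), hoof (1), near (1), pebble (2) → 7 ✓
Line 3: impossible (4), hammer (2) → 6 (expected 5)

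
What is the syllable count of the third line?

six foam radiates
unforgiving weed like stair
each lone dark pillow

5

The third line: each (1), lone (1), dark (1), pillow (2) → 5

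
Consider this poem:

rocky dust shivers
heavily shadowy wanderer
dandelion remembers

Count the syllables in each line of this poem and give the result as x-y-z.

Line 1: rocky(2) + dust(1) + shivers(2) = 5
Line 2: heavily(3) + shadowy(3) + wanderer(3) = 9
Line 3: dandelion(4) + remembers(3) = 7

5-9-7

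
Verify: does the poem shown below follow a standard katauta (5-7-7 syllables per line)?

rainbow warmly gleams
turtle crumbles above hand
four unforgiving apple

Yes

Line 1: rainbow (2), warmly (2), gleams (1) → 5 ✓
Line 2: turtle (2), crumbles (2), above (2), hand (1) → 7 ✓
Line 3: four (1), unforgiving (4), apple (2) → 7 ✓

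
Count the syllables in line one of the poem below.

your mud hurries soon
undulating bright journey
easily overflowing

Line one: your (1), mud (1), hurries (2), soon (1) → 5

5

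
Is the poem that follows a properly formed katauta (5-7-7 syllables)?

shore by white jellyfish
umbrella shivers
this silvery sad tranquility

Line 1: shore(1) + by(1) + white(1) + jellyfish(3) = 6 (expected 5)
Line 2: umbrella(3) + shivers(2) = 5 (expected 7)
Line 3: this(1) + silvery(3) + sad(1) + tranquility(4) = 9 (expected 7)

No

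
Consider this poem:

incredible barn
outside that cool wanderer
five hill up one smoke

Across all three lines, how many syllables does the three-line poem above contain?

17

Line 1: incredible(4) + barn(1) = 5
Line 2: outside(2) + that(1) + cool(1) + wanderer(3) = 7
Line 3: five(1) + hill(1) + up(1) + one(1) + smoke(1) = 5
Total: 5 + 7 + 5 = 17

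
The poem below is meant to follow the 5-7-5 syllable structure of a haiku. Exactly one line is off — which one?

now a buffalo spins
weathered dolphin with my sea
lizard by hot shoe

Line 1

Line 1: now (1), a (1), buffalo (3), spins (1) → 6 (expected 5)
Line 2: weathered (2), dolphin (2), with (1), my (1), sea (1) → 7 ✓
Line 3: lizard (2), by (1), hot (1), shoe (1) → 5 ✓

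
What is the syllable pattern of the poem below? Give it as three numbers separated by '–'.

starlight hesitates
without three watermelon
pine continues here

Line 1: "starlight hesitates": 2+3 = 5
Line 2: "without three watermelon": 2+1+4 = 7
Line 3: "pine continues here": 1+3+1 = 5

5–7–5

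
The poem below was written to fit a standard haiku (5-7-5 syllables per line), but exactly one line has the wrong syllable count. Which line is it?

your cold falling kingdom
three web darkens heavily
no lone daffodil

The first line

Line 1: "your cold falling kingdom": 1+1+2+2 = 6 (expected 5)
Line 2: "three web darkens heavily": 1+1+2+3 = 7 ✓
Line 3: "no lone daffodil": 1+1+3 = 5 ✓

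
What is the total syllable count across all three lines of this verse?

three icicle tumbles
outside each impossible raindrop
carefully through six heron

22

Line 1: "three icicle tumbles": 1+3+2 = 6
Line 2: "outside each impossible raindrop": 2+1+4+2 = 9
Line 3: "carefully through six heron": 3+1+1+2 = 7
Total: 6 + 9 + 7 = 22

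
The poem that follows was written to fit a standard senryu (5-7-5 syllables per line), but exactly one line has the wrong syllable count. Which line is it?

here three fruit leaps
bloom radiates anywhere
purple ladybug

Line 1: here(1) + three(1) + fruit(1) + leaps(1) = 4 (expected 5)
Line 2: bloom(1) + radiates(3) + anywhere(3) = 7 ✓
Line 3: purple(2) + ladybug(3) = 5 ✓

The first line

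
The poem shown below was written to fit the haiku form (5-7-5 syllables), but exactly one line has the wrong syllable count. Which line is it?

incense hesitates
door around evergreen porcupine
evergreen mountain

Line 1: "incense hesitates": 2+3 = 5 ✓
Line 2: "door around evergreen porcupine": 1+2+3+3 = 9 (expected 7)
Line 3: "evergreen mountain": 3+2 = 5 ✓

The second line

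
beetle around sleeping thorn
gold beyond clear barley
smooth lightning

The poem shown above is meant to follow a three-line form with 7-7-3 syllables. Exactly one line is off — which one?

Line 1: beetle(2) + around(2) + sleeping(2) + thorn(1) = 7 ✓
Line 2: gold(1) + beyond(2) + clear(1) + barley(2) = 6 (expected 7)
Line 3: smooth(1) + lightning(2) = 3 ✓

Line 2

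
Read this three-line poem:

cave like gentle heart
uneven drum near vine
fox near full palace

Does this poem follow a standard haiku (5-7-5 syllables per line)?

Line 1: cave (1), like (1), gentle (2), heart (1) → 5 ✓
Line 2: uneven (3), drum (1), near (1), vine (1) → 6 (expected 7)
Line 3: fox (1), near (1), full (1), palace (2) → 5 ✓

No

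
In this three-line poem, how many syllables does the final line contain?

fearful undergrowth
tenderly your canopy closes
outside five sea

The final line: outside (2), five (1), sea (1) → 4

4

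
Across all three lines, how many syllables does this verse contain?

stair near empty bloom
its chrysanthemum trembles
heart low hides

15

Line 1: stair (1), near (1), empty (2), bloom (1) → 5
Line 2: its (1), chrysanthemum (4), trembles (2) → 7
Line 3: heart (1), low (1), hides (1) → 3
Total: 5 + 7 + 3 = 15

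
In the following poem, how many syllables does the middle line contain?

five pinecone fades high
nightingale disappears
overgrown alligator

6

The middle line: nightingale (3), disappears (3) → 6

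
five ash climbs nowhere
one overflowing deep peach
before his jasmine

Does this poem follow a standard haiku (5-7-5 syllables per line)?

Yes

Line 1: five (1), ash (1), climbs (1), nowhere (2) → 5 ✓
Line 2: one (1), overflowing (4), deep (1), peach (1) → 7 ✓
Line 3: before (2), his (1), jasmine (2) → 5 ✓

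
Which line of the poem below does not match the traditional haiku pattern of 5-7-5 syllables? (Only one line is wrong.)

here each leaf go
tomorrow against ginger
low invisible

Line 1

Line 1: here(1) + each(1) + leaf(1) + go(1) = 4 (expected 5)
Line 2: tomorrow(3) + against(2) + ginger(2) = 7 ✓
Line 3: low(1) + invisible(4) = 5 ✓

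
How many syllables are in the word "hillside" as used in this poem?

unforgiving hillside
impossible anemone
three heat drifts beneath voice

2

"hillside" has 2 syllables.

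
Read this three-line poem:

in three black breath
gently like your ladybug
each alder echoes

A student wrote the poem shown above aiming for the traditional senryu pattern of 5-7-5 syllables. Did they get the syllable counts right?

Line 1: "in three black breath": 1+1+1+1 = 4 (expected 5)
Line 2: "gently like your ladybug": 2+1+1+3 = 7 ✓
Line 3: "each alder echoes": 1+2+2 = 5 ✓

No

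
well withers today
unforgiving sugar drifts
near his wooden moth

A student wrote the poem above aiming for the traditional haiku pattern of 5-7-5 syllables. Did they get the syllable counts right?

Line 1: "well withers today": 1+2+2 = 5 ✓
Line 2: "unforgiving sugar drifts": 4+2+1 = 7 ✓
Line 3: "near his wooden moth": 1+1+2+1 = 5 ✓

Yes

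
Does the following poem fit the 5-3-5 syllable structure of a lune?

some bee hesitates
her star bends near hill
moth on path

No

Line 1: some(1) + bee(1) + hesitates(3) = 5 ✓
Line 2: her(1) + star(1) + bends(1) + near(1) + hill(1) = 5 (expected 3)
Line 3: moth(1) + on(1) + path(1) = 3 (expected 5)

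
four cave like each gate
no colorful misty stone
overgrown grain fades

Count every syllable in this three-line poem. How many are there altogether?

17

Line 1: "four cave like each gate": 1+1+1+1+1 = 5
Line 2: "no colorful misty stone": 1+3+2+1 = 7
Line 3: "overgrown grain fades": 3+1+1 = 5
Total: 5 + 7 + 5 = 17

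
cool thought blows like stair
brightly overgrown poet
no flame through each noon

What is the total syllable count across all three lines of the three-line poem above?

17

Line 1: cool(1) + thought(1) + blows(1) + like(1) + stair(1) = 5
Line 2: brightly(2) + overgrown(3) + poet(2) = 7
Line 3: no(1) + flame(1) + through(1) + each(1) + noon(1) = 5
Total: 5 + 7 + 5 = 17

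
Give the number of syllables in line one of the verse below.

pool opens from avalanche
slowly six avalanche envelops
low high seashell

7

Line one: pool (1), opens (2), from (1), avalanche (3) → 7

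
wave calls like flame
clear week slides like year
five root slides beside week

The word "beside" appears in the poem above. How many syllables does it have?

2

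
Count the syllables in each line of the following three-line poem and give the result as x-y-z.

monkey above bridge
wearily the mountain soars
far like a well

5-7-4

Line 1: monkey (2), above (2), bridge (1) → 5
Line 2: wearily (3), the (1), mountain (2), soars (1) → 7
Line 3: far (1), like (1), a (1), well (1) → 4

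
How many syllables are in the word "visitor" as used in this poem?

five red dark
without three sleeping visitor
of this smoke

3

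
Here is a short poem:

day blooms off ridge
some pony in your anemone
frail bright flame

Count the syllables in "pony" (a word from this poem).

2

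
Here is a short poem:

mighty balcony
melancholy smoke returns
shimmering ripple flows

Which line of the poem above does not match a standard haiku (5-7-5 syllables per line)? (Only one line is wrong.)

Line 3

Line 1: mighty(2) + balcony(3) = 5 ✓
Line 2: melancholy(4) + smoke(1) + returns(2) = 7 ✓
Line 3: shimmering(3) + ripple(2) + flows(1) = 6 (expected 5)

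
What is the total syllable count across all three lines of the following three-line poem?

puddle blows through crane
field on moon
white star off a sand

13

Line 1: puddle (2), blows (1), through (1), crane (1) → 5
Line 2: field (1), on (1), moon (1) → 3
Line 3: white (1), star (1), off (1), a (1), sand (1) → 5
Total: 5 + 3 + 5 = 13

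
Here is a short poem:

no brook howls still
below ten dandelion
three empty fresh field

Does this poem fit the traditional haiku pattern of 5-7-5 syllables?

Line 1: no (1), brook (1), howls (1), still (1) → 4 (expected 5)
Line 2: below (2), ten (1), dandelion (4) → 7 ✓
Line 3: three (1), empty (2), fresh (1), field (1) → 5 ✓

No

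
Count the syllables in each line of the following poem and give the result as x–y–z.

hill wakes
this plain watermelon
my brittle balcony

2–6–6

Line 1: "hill wakes": 1+1 = 2
Line 2: "this plain watermelon": 1+1+4 = 6
Line 3: "my brittle balcony": 1+2+3 = 6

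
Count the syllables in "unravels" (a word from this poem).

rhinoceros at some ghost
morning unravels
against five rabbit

3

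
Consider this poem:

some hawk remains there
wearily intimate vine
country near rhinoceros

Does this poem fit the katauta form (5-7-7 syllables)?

Yes

Line 1: "some hawk remains there": 1+1+2+1 = 5 ✓
Line 2: "wearily intimate vine": 3+3+1 = 7 ✓
Line 3: "country near rhinoceros": 2+1+4 = 7 ✓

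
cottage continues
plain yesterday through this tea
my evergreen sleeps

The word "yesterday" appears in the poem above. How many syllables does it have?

"yesterday" has 3 syllables.

3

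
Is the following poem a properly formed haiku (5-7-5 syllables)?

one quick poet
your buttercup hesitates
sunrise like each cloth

Line 1: "one quick poet": 1+1+2 = 4 (expected 5)
Line 2: "your buttercup hesitates": 1+3+3 = 7 ✓
Line 3: "sunrise like each cloth": 2+1+1+1 = 5 ✓

No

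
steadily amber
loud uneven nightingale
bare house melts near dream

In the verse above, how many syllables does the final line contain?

5

The final line: bare (1), house (1), melts (1), near (1), dream (1) → 5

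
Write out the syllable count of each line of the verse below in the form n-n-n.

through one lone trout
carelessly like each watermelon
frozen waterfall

Line 1: "through one lone trout": 1+1+1+1 = 4
Line 2: "carelessly like each watermelon": 3+1+1+4 = 9
Line 3: "frozen waterfall": 2+3 = 5

4-9-5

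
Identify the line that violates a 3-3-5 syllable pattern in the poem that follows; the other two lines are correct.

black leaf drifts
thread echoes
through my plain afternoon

Line 1: "black leaf drifts": 1+1+1 = 3 ✓
Line 2: "thread echoes": 1+2 = 3 ✓
Line 3: "through my plain afternoon": 1+1+1+3 = 6 (expected 5)

Line 3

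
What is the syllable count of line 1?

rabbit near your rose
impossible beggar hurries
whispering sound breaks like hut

5

Line 1: rabbit (2), near (1), your (1), rose (1) → 5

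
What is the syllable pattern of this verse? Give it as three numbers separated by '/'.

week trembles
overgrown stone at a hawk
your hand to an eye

Line 1: "week trembles": 1+2 = 3
Line 2: "overgrown stone at a hawk": 3+1+1+1+1 = 7
Line 3: "your hand to an eye": 1+1+1+1+1 = 5

3/7/5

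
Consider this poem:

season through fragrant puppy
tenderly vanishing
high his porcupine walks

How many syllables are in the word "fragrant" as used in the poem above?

2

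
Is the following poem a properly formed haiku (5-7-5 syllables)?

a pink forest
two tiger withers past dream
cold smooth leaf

No

Line 1: a (1), pink (1), forest (2) → 4 (expected 5)
Line 2: two (1), tiger (2), withers (2), past (1), dream (1) → 7 ✓
Line 3: cold (1), smooth (1), leaf (1) → 3 (expected 5)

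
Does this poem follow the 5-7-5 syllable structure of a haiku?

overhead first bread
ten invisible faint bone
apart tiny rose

Yes

Line 1: overhead (3), first (1), bread (1) → 5 ✓
Line 2: ten (1), invisible (4), faint (1), bone (1) → 7 ✓
Line 3: apart (2), tiny (2), rose (1) → 5 ✓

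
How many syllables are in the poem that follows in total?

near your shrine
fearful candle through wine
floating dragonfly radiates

17

Line 1: near(1) + your(1) + shrine(1) = 3
Line 2: fearful(2) + candle(2) + through(1) + wine(1) = 6
Line 3: floating(2) + dragonfly(3) + radiates(3) = 8
Total: 3 + 6 + 8 = 17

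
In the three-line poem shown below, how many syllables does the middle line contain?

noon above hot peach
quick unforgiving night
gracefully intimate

The middle line: quick (1), unforgiving (4), night (1) → 6

6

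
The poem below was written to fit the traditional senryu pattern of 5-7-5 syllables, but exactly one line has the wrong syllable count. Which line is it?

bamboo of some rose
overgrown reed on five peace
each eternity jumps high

Line 1: bamboo (2), of (1), some (1), rose (1) → 5 ✓
Line 2: overgrown (3), reed (1), on (1), five (1), peace (1) → 7 ✓
Line 3: each (1), eternity (4), jumps (1), high (1) → 7 (expected 5)

The third line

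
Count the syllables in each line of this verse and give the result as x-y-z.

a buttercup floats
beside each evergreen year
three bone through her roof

Line 1: a(1) + buttercup(3) + floats(1) = 5
Line 2: beside(2) + each(1) + evergreen(3) + year(1) = 7
Line 3: three(1) + bone(1) + through(1) + her(1) + roof(1) = 5

5-7-5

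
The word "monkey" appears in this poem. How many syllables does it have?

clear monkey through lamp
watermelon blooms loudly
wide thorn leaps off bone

"monkey" has 2 syllables.

2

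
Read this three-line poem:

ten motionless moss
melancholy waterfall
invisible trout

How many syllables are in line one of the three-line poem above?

Line one: ten (1), motionless (3), moss (1) → 5

5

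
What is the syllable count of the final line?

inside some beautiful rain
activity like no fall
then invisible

5

The final line: then(1) + invisible(4) = 5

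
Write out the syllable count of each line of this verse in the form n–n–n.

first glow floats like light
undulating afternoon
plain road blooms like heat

Line 1: first (1), glow (1), floats (1), like (1), light (1) → 5
Line 2: undulating (4), afternoon (3) → 7
Line 3: plain (1), road (1), blooms (1), like (1), heat (1) → 5

5–7–5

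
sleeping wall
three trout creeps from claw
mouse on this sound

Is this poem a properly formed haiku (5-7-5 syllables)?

No

Line 1: sleeping (2), wall (1) → 3 (expected 5)
Line 2: three (1), trout (1), creeps (1), from (1), claw (1) → 5 (expected 7)
Line 3: mouse (1), on (1), this (1), sound (1) → 4 (expected 5)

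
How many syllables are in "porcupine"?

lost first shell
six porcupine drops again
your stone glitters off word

3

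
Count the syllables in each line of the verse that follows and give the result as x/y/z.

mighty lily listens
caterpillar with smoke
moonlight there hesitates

6/6/6

Line 1: "mighty lily listens": 2+2+2 = 6
Line 2: "caterpillar with smoke": 4+1+1 = 6
Line 3: "moonlight there hesitates": 2+1+3 = 6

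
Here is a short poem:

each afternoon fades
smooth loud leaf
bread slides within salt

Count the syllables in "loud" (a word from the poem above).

"loud" has 1 syllable.

1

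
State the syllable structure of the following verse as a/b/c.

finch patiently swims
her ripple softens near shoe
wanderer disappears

Line 1: finch (1), patiently (3), swims (1) → 5
Line 2: her (1), ripple (2), softens (2), near (1), shoe (1) → 7
Line 3: wanderer (3), disappears (3) → 6

5/7/6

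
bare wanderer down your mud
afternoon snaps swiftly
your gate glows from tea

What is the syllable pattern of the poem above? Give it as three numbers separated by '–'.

7–6–5

Line 1: "bare wanderer down your mud": 1+3+1+1+1 = 7
Line 2: "afternoon snaps swiftly": 3+1+2 = 6
Line 3: "your gate glows from tea": 1+1+1+1+1 = 5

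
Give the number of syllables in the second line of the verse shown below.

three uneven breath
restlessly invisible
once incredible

7

The second line: "restlessly invisible": 3+4 = 7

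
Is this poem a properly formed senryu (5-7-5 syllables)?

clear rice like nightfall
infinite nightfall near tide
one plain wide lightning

Line 1: clear(1) + rice(1) + like(1) + nightfall(2) = 5 ✓
Line 2: infinite(3) + nightfall(2) + near(1) + tide(1) = 7 ✓
Line 3: one(1) + plain(1) + wide(1) + lightning(2) = 5 ✓

Yes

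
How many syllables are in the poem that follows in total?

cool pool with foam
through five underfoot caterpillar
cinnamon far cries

Line 1: "cool pool with foam": 1+1+1+1 = 4
Line 2: "through five underfoot caterpillar": 1+1+3+4 = 9
Line 3: "cinnamon far cries": 3+1+1 = 5
Total: 4 + 9 + 5 = 18

18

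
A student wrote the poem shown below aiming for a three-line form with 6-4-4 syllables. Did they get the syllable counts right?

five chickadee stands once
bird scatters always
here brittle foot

Line 1: five (1), chickadee (3), stands (1), once (1) → 6 ✓
Line 2: bird (1), scatters (2), always (2) → 5 (expected 4)
Line 3: here (1), brittle (2), foot (1) → 4 ✓

No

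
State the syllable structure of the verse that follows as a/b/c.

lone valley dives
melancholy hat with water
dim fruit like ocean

4/8/5

Line 1: lone (1), valley (2), dives (1) → 4
Line 2: melancholy (4), hat (1), with (1), water (2) → 8
Line 3: dim (1), fruit (1), like (1), ocean (2) → 5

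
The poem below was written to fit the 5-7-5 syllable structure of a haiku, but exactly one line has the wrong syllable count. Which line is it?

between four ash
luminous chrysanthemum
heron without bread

Line 1

Line 1: "between four ash": 2+1+1 = 4 (expected 5)
Line 2: "luminous chrysanthemum": 3+4 = 7 ✓
Line 3: "heron without bread": 2+2+1 = 5 ✓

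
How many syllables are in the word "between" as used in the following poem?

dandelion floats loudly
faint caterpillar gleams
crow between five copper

"between" has 2 syllables.

2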